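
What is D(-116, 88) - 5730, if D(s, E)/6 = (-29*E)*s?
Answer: 1770462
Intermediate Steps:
D(s, E) = -174*E*s (D(s, E) = 6*((-29*E)*s) = 6*(-29*E*s) = -174*E*s)
D(-116, 88) - 5730 = -174*88*(-116) - 5730 = 1776192 - 5730 = 1770462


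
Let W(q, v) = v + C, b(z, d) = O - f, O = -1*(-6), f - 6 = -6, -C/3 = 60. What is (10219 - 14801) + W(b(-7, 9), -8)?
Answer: -4770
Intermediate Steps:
C = -180 (C = -3*60 = -180)
f = 0 (f = 6 - 6 = 0)
O = 6
b(z, d) = 6 (b(z, d) = 6 - 1*0 = 6 + 0 = 6)
W(q, v) = -180 + v (W(q, v) = v - 180 = -180 + v)
(10219 - 14801) + W(b(-7, 9), -8) = (10219 - 14801) + (-180 - 8) = -4582 - 188 = -4770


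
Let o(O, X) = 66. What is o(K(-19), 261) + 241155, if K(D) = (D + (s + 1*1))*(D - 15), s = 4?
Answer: 241221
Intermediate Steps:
K(D) = (-15 + D)*(5 + D) (K(D) = (D + (4 + 1*1))*(D - 15) = (D + (4 + 1))*(-15 + D) = (D + 5)*(-15 + D) = (5 + D)*(-15 + D) = (-15 + D)*(5 + D))
o(K(-19), 261) + 241155 = 66 + 241155 = 241221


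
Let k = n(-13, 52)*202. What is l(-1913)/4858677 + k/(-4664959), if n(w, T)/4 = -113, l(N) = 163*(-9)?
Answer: 48530349995/2518392111027 ≈ 0.019270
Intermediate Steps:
l(N) = -1467
n(w, T) = -452 (n(w, T) = 4*(-113) = -452)
k = -91304 (k = -452*202 = -91304)
l(-1913)/4858677 + k/(-4664959) = -1467/4858677 - 91304/(-4664959) = -1467*1/4858677 - 91304*(-1/4664959) = -163/539853 + 91304/4664959 = 48530349995/2518392111027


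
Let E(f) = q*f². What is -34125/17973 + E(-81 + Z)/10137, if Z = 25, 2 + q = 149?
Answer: 882164899/20243589 ≈ 43.578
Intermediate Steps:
q = 147 (q = -2 + 149 = 147)
E(f) = 147*f²
-34125/17973 + E(-81 + Z)/10137 = -34125/17973 + (147*(-81 + 25)²)/10137 = -34125*1/17973 + (147*(-56)²)*(1/10137) = -11375/5991 + (147*3136)*(1/10137) = -11375/5991 + 460992*(1/10137) = -11375/5991 + 153664/3379 = 882164899/20243589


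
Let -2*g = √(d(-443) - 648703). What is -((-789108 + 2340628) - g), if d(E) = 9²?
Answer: -1551520 - 13*I*√3838/2 ≈ -1.5515e+6 - 402.69*I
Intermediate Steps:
d(E) = 81
g = -13*I*√3838/2 (g = -√(81 - 648703)/2 = -13*I*√3838/2 ≈ -402.69*I)
-((-789108 + 2340628) - g) = -((-789108 + 2340628) - (-13)*I*√3838/2) = -(1551520 + 13*I*√3838/2) = -1551520 - 13*I*√3838/2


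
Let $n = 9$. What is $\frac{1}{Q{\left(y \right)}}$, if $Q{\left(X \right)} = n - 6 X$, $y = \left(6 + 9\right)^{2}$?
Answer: $- \frac{1}{1341} \approx -0.00074571$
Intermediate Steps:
$y = 225$ ($y = 15^{2} = 225$)
$Q{\left(X \right)} = 9 - 6 X$
$\frac{1}{Q{\left(y \right)}} = \frac{1}{9 - 1350} = \frac{1}{-1341} = - \frac{1}{1341}$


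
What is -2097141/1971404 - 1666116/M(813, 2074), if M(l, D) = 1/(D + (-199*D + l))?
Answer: 1346152157584897755/1971404 ≈ 6.8284e+11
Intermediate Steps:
M(l, D) = 1/(l - 198*D) (M(l, D) = 1/(D + (l - 199*D)) = 1/(l - 198*D))
-2097141/1971404 - 1666116/M(813, 2074) = -2097141/1971404 - 1666116/(1/(813 - 198*2074)) = -2097141*1/1971404 - 1666116/(1/(813 - 410652)) = -2097141/1971404 - 1666116/(1/(-409839)) = -2097141/1971404 - 1666116/(-1/409839) = -2097141/1971404 - 1666116*(-409839) = -2097141/1971404 + 682839315324 = 1346152157584897755/1971404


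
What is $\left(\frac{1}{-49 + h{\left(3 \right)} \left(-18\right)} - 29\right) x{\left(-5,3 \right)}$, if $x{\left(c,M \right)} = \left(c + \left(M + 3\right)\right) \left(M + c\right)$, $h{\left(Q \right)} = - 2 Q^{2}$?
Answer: $\frac{15948}{275} \approx 57.993$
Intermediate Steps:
$x{\left(c,M \right)} = \left(M + c\right) \left(3 + M + c\right)$ ($x{\left(c,M \right)} = \left(c + \left(3 + M\right)\right) \left(M + c\right) = \left(3 + M + c\right) \left(M + c\right) = \left(M + c\right) \left(3 + M + c\right)$)
$\left(\frac{1}{-49 + h{\left(3 \right)} \left(-18\right)} - 29\right) x{\left(-5,3 \right)} = \left(\frac{1}{-49 + - 2 \cdot 3^{2} \left(-18\right)} - 29\right) \left(3^{2} + \left(-5\right)^{2} + 3 \cdot 3 + 3 \left(-5\right) + 2 \cdot 3 \left(-5\right)\right) = \left(\frac{1}{-49 + \left(-2\right) 9 \left(-18\right)} - 29\right) \left(9 + 25 + 9 - 15 - 30\right) = \left(\frac{1}{-49 - -324} - 29\right) \left(-2\right) = \left(\frac{1}{-49 + 324} - 29\right) \left(-2\right) = \left(\frac{1}{275} - 29\right) \left(-2\right) = \left(- \frac{7974}{275}\right) \left(-2\right) = \frac{15948}{275}$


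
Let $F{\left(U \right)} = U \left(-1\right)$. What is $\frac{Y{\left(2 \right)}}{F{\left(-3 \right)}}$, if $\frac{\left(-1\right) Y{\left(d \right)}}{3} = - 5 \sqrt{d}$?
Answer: $5 \sqrt{2} \approx 7.0711$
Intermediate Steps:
$F{\left(U \right)} = - U$
$Y{\left(d \right)} = 15 \sqrt{d}$ ($Y{\left(d \right)} = - 3 \left(- 5 \sqrt{d}\right) = 15 \sqrt{d}$)
$\frac{Y{\left(2 \right)}}{F{\left(-3 \right)}} = \frac{15 \sqrt{2}}{\left(-1\right) \left(-3\right)} = \frac{15 \sqrt{2}}{3} = 15 \sqrt{2} \cdot \frac{1}{3} = 5 \sqrt{2}$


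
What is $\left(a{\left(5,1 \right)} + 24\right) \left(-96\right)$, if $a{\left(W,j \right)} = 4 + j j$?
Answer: $-2784$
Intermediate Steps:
$a{\left(W,j \right)} = 4 + j^{2}$
$\left(a{\left(5,1 \right)} + 24\right) \left(-96\right) = \left(\left(4 + 1^{2}\right) + 24\right) \left(-96\right) = \left(\left(4 + 1\right) + 24\right) \left(-96\right) = \left(5 + 24\right) \left(-96\right) = 29 \left(-96\right) = -2784$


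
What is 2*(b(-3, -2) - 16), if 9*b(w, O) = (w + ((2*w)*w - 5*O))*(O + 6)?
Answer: -88/9 ≈ -9.7778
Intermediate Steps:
b(w, O) = (6 + O)*(w - 5*O + 2*w²)/9 (b(w, O) = ((w + ((2*w)*w - 5*O))*(O + 6))/9 = ((w + (2*w² - 5*O))*(6 + O))/9 = ((w + (-5*O + 2*w²))*(6 + O))/9 = ((w - 5*O + 2*w²)*(6 + O))/9 = ((6 + O)*(w - 5*O + 2*w²))/9 = (6 + O)*(w - 5*O + 2*w²)/9)
2*(b(-3, -2) - 16) = 2*((-10/3*(-2) - 5/9*(-2)² + (⅔)*(-3) + (4/3)*(-3)² + (⅑)*(-2)*(-3) + (2/9)*(-2)*(-3)²) - 16) = 2*((20/3 - 5/9*4 - 2 + (4/3)*9 + ⅔ + (2/9)*(-2)*9) - 16) = 2*((20/3 - 20/9 - 2 + 12 + ⅔ - 4) - 16) = 2*(100/9 - 16) = 2*(-44/9) = -88/9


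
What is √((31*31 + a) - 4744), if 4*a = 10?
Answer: I*√15122/2 ≈ 61.486*I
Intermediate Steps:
a = 5/2 (a = (¼)*10 = 5/2 ≈ 2.5000)
√((31*31 + a) - 4744) = √((31*31 + 5/2) - 4744) = √((961 + 5/2) - 4744) = √(1927/2 - 4744) = √(-7561/2) = I*√15122/2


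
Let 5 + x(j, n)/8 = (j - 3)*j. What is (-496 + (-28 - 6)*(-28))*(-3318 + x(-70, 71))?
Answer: 17110032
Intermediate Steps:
x(j, n) = -40 + 8*j*(-3 + j) (x(j, n) = -40 + 8*((j - 3)*j) = -40 + 8*((-3 + j)*j) = -40 + 8*(j*(-3 + j)) = -40 + 8*j*(-3 + j))
(-496 + (-28 - 6)*(-28))*(-3318 + x(-70, 71)) = (-496 + (-28 - 6)*(-28))*(-3318 + (-40 - 24*(-70) + 8*(-70)²)) = (-496 - 34*(-28))*(-3318 + (-40 + 1680 + 8*4900)) = (-496 + 952)*(-3318 + (-40 + 1680 + 39200)) = 456*(-3318 + 40840) = 456*37522 = 17110032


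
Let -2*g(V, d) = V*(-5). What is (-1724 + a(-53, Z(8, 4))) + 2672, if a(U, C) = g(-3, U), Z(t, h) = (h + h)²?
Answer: 1881/2 ≈ 940.50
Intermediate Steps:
Z(t, h) = 4*h² (Z(t, h) = (2*h)² = 4*h²)
g(V, d) = 5*V/2 (g(V, d) = -V*(-5)/2 = -(-5)*V/2 = 5*V/2)
a(U, C) = -15/2 (a(U, C) = (5/2)*(-3) = -15/2)
(-1724 + a(-53, Z(8, 4))) + 2672 = (-1724 - 15/2) + 2672 = -3463/2 + 2672 = 1881/2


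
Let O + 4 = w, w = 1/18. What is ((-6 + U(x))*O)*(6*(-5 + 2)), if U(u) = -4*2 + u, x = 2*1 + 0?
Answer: -852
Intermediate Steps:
w = 1/18 ≈ 0.055556
O = -71/18 (O = -4 + 1/18 = -71/18 ≈ -3.9444)
x = 2 (x = 2 + 0 = 2)
U(u) = -8 + u
((-6 + U(x))*O)*(6*(-5 + 2)) = ((-6 + (-8 + 2))*(-71/18))*(6*(-5 + 2)) = ((-6 - 6)*(-71/18))*(6*(-3)) = -12*(-71/18)*(-18) = (142/3)*(-18) = -852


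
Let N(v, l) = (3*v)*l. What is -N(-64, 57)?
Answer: 10944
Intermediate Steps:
N(v, l) = 3*l*v
-N(-64, 57) = -3*57*(-64) = -1*(-10944) = 10944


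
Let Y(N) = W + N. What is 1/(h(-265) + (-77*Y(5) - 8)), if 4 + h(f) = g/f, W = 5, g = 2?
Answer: -265/207232 ≈ -0.0012788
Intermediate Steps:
Y(N) = 5 + N
h(f) = -4 + 2/f
1/(h(-265) + (-77*Y(5) - 8)) = 1/((-4 + 2/(-265)) + (-77*(5 + 5) - 8)) = 1/((-4 + 2*(-1/265)) + (-77*10 - 8)) = 1/((-4 - 2/265) + (-770 - 8)) = 1/(-1062/265 - 778) = 1/(-207232/265) = -265/207232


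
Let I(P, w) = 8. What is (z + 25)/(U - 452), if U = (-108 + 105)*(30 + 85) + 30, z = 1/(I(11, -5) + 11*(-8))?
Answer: -1999/61360 ≈ -0.032578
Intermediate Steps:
z = -1/80 (z = 1/(8 + 11*(-8)) = 1/(8 - 88) = 1/(-80) = -1/80 ≈ -0.012500)
U = -315 (U = -3*115 + 30 = -345 + 30 = -315)
(z + 25)/(U - 452) = (-1/80 + 25)/(-315 - 452) = (1999/80)/(-767) = (1999/80)*(-1/767) = -1999/61360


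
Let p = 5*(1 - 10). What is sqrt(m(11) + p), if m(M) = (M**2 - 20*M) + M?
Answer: I*sqrt(133) ≈ 11.533*I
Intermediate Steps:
m(M) = M**2 - 19*M
p = -45 (p = 5*(-9) = -45)
sqrt(m(11) + p) = sqrt(11*(-19 + 11) - 45) = sqrt(11*(-8) - 45) = sqrt(-88 - 45) = sqrt(-133) = I*sqrt(133)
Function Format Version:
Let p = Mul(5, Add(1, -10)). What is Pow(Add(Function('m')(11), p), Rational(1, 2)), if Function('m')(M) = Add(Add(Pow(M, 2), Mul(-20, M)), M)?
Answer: Mul(I, Pow(133, Rational(1, 2))) ≈ Mul(11.533, I)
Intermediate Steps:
Function('m')(M) = Add(Pow(M, 2), Mul(-19, M))
p = -45 (p = Mul(5, -9) = -45)
Pow(Add(Function('m')(11), p), Rational(1, 2)) = Pow(Add(Mul(11, Add(-19, 11)), -45), Rational(1, 2)) = Pow(Add(Mul(11, -8), -45), Rational(1, 2)) = Pow(Add(-88, -45), Rational(1, 2)) = Pow(-133, Rational(1, 2)) = Mul(I, Pow(133, Rational(1, 2)))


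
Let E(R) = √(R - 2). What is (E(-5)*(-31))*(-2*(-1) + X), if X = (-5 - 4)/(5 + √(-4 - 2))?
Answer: 9*√42 - 17*I*√7 ≈ 58.327 - 44.978*I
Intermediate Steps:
X = -9/(5 + I*√6) (X = -9/(5 + √(-6)) = -9/(5 + I*√6) ≈ -1.4516 + 0.71114*I)
E(R) = √(-2 + R)
(E(-5)*(-31))*(-2*(-1) + X) = (√(-2 - 5)*(-31))*(-2*(-1) + (-45/31 + 9*I*√6/31)) = (√(-7)*(-31))*(2 + (-45/31 + 9*I*√6/31)) = ((I*√7)*(-31))*(17/31 + 9*I*√6/31) = (-31*I*√7)*(17/31 + 9*I*√6/31) = -31*I*√7*(17/31 + 9*I*√6/31)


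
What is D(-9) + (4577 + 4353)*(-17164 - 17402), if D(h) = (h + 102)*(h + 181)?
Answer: -308658384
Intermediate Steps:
D(h) = (102 + h)*(181 + h)
D(-9) + (4577 + 4353)*(-17164 - 17402) = (18462 + (-9)² + 283*(-9)) + (4577 + 4353)*(-17164 - 17402) = (18462 + 81 - 2547) + 8930*(-34566) = 15996 - 308674380 = -308658384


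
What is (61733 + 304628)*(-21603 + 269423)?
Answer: 90791583020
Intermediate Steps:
(61733 + 304628)*(-21603 + 269423) = 366361*247820 = 90791583020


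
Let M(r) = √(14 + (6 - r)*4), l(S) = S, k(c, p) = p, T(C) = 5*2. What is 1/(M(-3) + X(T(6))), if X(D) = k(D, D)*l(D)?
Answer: 2/199 - √2/1990 ≈ 0.0093396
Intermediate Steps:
T(C) = 10
X(D) = D² (X(D) = D*D = D²)
M(r) = √(38 - 4*r) (M(r) = √(14 + (24 - 4*r)) = √(38 - 4*r))
1/(M(-3) + X(T(6))) = 1/(√(38 - 4*(-3)) + 10²) = 1/(√(38 + 12) + 100) = 1/(√50 + 100) = 1/(5*√2 + 100) = 1/(100 + 5*√2)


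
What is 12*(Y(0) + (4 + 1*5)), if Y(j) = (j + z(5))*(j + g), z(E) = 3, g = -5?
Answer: -72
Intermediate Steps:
Y(j) = (-5 + j)*(3 + j) (Y(j) = (j + 3)*(j - 5) = (3 + j)*(-5 + j) = (-5 + j)*(3 + j))
12*(Y(0) + (4 + 1*5)) = 12*((-15 + 0**2 - 2*0) + (4 + 1*5)) = 12*((-15 + 0 + 0) + (4 + 5)) = 12*(-15 + 9) = 12*(-6) = -72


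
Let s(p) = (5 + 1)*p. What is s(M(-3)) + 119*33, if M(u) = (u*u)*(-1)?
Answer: 3873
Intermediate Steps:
M(u) = -u² (M(u) = u²*(-1) = -u²)
s(p) = 6*p
s(M(-3)) + 119*33 = 6*(-1*(-3)²) + 119*33 = 6*(-1*9) + 3927 = 6*(-9) + 3927 = -54 + 3927 = 3873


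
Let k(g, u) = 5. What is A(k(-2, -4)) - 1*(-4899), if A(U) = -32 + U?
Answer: 4872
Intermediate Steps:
A(k(-2, -4)) - 1*(-4899) = (-32 + 5) - 1*(-4899) = -27 + 4899 = 4872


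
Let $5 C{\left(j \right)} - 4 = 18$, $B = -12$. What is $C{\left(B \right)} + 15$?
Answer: $\frac{97}{5} \approx 19.4$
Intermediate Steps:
$C{\left(j \right)} = \frac{22}{5}$ ($C{\left(j \right)} = \frac{4}{5} + \frac{1}{5} \cdot 18 = \frac{4}{5} + \frac{18}{5} = \frac{22}{5}$)
$C{\left(B \right)} + 15 = \frac{22}{5} + 15 = \frac{97}{5}$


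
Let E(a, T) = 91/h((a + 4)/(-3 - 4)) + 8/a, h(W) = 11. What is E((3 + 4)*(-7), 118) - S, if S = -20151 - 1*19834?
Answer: 21556286/539 ≈ 39993.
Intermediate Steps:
S = -39985 (S = -20151 - 19834 = -39985)
E(a, T) = 91/11 + 8/a
E((3 + 4)*(-7), 118) - S = (91/11 + 8/(((3 + 4)*(-7)))) - 1*(-39985) = (91/11 + 8/((7*(-7)))) + 39985 = (91/11 + 8/(-49)) + 39985 = (91/11 + 8*(-1/49)) + 39985 = (91/11 - 8/49) + 39985 = 4371/539 + 39985 = 21556286/539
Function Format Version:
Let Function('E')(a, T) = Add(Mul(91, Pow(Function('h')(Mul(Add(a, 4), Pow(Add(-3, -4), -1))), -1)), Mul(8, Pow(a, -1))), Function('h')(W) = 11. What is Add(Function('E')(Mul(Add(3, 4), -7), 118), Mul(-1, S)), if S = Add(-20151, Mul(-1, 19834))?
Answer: Rational(21556286, 539) ≈ 39993.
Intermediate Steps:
S = -39985 (S = Add(-20151, -19834) = -39985)
Function('E')(a, T) = Add(Rational(91, 11), Mul(8, Pow(a, -1))) (Function('E')(a, T) = Add(Mul(91, Pow(11, -1)), Mul(8, Pow(a, -1))) = Add(Mul(91, Rational(1, 11)), Mul(8, Pow(a, -1))) = Add(Rational(91, 11), Mul(8, Pow(a, -1))))
Add(Function('E')(Mul(Add(3, 4), -7), 118), Mul(-1, S)) = Add(Add(Rational(91, 11), Mul(8, Pow(Mul(Add(3, 4), -7), -1))), Mul(-1, -39985)) = Add(Add(Rational(91, 11), Mul(8, Pow(Mul(7, -7), -1))), 39985) = Add(Add(Rational(91, 11), Mul(8, Pow(-49, -1))), 39985) = Add(Add(Rational(91, 11), Mul(8, Rational(-1, 49))), 39985) = Add(Add(Rational(91, 11), Rational(-8, 49)), 39985) = Add(Rational(4371, 539), 39985) = Rational(21556286, 539)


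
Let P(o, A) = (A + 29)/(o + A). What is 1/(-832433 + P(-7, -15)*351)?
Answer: -11/9159220 ≈ -1.2010e-6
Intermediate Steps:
P(o, A) = (29 + A)/(A + o)
1/(-832433 + P(-7, -15)*351) = 1/(-832433 + ((29 - 15)/(-15 - 7))*351) = 1/(-832433 + (14/(-22))*351) = 1/(-832433 - 1/22*14*351) = 1/(-832433 - 7/11*351) = 1/(-832433 - 2457/11) = 1/(-9159220/11) = -11/9159220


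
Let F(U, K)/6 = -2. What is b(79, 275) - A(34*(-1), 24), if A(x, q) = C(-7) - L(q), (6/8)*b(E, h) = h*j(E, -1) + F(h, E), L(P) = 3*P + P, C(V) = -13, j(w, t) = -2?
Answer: -1921/3 ≈ -640.33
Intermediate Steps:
F(U, K) = -12 (F(U, K) = 6*(-2) = -12)
L(P) = 4*P
b(E, h) = -16 - 8*h/3 (b(E, h) = 4*(h*(-2) - 12)/3 = 4*(-2*h - 12)/3 = 4*(-12 - 2*h)/3 = -16 - 8*h/3)
A(x, q) = -13 - 4*q
b(79, 275) - A(34*(-1), 24) = (-16 - 8/3*275) - (-13 - 4*24) = (-16 - 2200/3) - (-13 - 96) = -2248/3 - 1*(-109) = -2248/3 + 109 = -1921/3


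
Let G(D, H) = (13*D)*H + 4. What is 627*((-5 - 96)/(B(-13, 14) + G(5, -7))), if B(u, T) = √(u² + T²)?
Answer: 28560477/203036 + 63327*√365/203036 ≈ 146.63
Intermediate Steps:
G(D, H) = 4 + 13*D*H (G(D, H) = 13*D*H + 4 = 4 + 13*D*H)
B(u, T) = √(T² + u²)
627*((-5 - 96)/(B(-13, 14) + G(5, -7))) = 627*((-5 - 96)/(√(14² + (-13)²) + (4 + 13*5*(-7)))) = 627*(-101/(√(196 + 169) + (4 - 455))) = 627*(-101/(√365 - 451)) = 627*(-101/(-451 + √365)) = -63327/(-451 + √365)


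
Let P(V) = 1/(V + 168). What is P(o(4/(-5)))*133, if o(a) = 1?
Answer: 133/169 ≈ 0.78698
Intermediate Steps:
P(V) = 1/(168 + V)
P(o(4/(-5)))*133 = 133/(168 + 1) = 133/169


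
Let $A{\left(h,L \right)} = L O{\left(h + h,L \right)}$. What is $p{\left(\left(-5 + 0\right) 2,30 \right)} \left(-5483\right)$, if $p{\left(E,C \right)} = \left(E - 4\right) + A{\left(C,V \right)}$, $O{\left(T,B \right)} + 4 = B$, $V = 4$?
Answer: $76762$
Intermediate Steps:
$O{\left(T,B \right)} = -4 + B$
$A{\left(h,L \right)} = L \left(-4 + L\right)$
$p{\left(E,C \right)} = -4 + E$ ($p{\left(E,C \right)} = \left(E - 4\right) + 4 \left(-4 + 4\right) = \left(-4 + E\right) + 4 \cdot 0 = \left(-4 + E\right) + 0 = -4 + E$)
$p{\left(\left(-5 + 0\right) 2,30 \right)} \left(-5483\right) = \left(-4 + \left(-5 + 0\right) 2\right) \left(-5483\right) = \left(-4 - 10\right) \left(-5483\right) = \left(-14\right) \left(-5483\right) = 76762$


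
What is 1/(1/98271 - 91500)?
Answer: -98271/8991796499 ≈ -1.0929e-5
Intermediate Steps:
1/(1/98271 - 91500) = 1/(-8991796499/98271) = -98271/8991796499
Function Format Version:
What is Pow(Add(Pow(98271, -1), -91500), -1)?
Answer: Rational(-98271, 8991796499) ≈ -1.0929e-5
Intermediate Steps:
Pow(Add(Pow(98271, -1), -91500), -1) = Pow(Add(Rational(1, 98271), -91500), -1) = Pow(Rational(-8991796499, 98271), -1) = Rational(-98271, 8991796499)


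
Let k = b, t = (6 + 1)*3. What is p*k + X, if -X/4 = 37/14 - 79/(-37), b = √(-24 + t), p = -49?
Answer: -4950/259 - 49*I*√3 ≈ -19.112 - 84.87*I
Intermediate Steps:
t = 21 (t = 7*3 = 21)
b = I*√3 (b = √(-24 + 21) = √(-3) = I*√3 ≈ 1.732*I)
X = -4950/259 (X = -4*(37/14 - 79/(-37)) = -4*(37*(1/14) - 79*(-1/37)) = -4*(37/14 + 79/37) = -4*2475/518 = -4950/259 ≈ -19.112)
k = I*√3 ≈ 1.732*I
p*k + X = -49*I*√3 - 4950/259 = -4950/259 - 49*I*√3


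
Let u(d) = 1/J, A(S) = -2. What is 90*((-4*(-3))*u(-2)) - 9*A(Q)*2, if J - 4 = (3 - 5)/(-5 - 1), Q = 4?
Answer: 3708/13 ≈ 285.23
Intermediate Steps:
J = 13/3 (J = 4 + (3 - 5)/(-5 - 1) = 4 - 2/(-6) = 4 - 2*(-⅙) = 4 + ⅓ = 13/3 ≈ 4.3333)
u(d) = 3/13 (u(d) = 1/(13/3) = 3/13)
90*((-4*(-3))*u(-2)) - 9*A(Q)*2 = 90*(-4*(-3)*(3/13)) - 9*(-2)*2 = 90*(12*(3/13)) + 18*2 = 90*(36/13) + 36 = 3240/13 + 36 = 3708/13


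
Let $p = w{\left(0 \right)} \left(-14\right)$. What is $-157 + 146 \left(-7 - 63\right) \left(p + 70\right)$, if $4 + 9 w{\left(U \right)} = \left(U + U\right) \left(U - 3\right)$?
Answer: $- \frac{7012333}{9} \approx -7.7915 \cdot 10^{5}$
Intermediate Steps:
$w{\left(U \right)} = - \frac{4}{9} + \frac{2 U \left(-3 + U\right)}{9}$ ($w{\left(U \right)} = - \frac{4}{9} + \frac{\left(U + U\right) \left(U - 3\right)}{9} = - \frac{4}{9} + \frac{2 U \left(-3 + U\right)}{9}$)
$p = \frac{56}{9}$ ($p = \left(- \frac{4}{9} - 0 + \frac{2 \cdot 0^{2}}{9}\right) \left(-14\right) = \left(- \frac{4}{9} + 0 + \frac{2}{9} \cdot 0\right) \left(-14\right) = \left(- \frac{4}{9} + 0 + 0\right) \left(-14\right) = \left(- \frac{4}{9}\right) \left(-14\right) = \frac{56}{9} \approx 6.2222$)
$-157 + 146 \left(-7 - 63\right) \left(p + 70\right) = -157 + 146 \left(-7 - 63\right) \left(\frac{56}{9} + 70\right) = -157 + 146 \left(\left(-70\right) \frac{686}{9}\right) = -157 + 146 \left(- \frac{48020}{9}\right) = -157 - \frac{7010920}{9} = - \frac{7012333}{9}$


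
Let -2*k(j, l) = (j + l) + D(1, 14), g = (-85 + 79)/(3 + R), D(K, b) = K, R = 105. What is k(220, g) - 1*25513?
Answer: -922445/36 ≈ -25623.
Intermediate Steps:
g = -1/18 (g = (-85 + 79)/(3 + 105) = -6/108 = -6*1/108 = -1/18 ≈ -0.055556)
k(j, l) = -½ - j/2 - l/2 (k(j, l) = -((j + l) + 1)/2 = -(1 + j + l)/2 = -½ - j/2 - l/2)
k(220, g) - 1*25513 = (-½ - ½*220 - ½*(-1/18)) - 1*25513 = (-½ - 110 + 1/36) - 25513 = -3977/36 - 25513 = -922445/36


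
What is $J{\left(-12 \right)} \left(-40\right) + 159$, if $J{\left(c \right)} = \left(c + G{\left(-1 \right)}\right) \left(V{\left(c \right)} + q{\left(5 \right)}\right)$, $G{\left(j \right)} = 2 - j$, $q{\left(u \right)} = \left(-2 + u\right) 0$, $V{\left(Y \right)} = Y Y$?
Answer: $51999$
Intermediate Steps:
$V{\left(Y \right)} = Y^{2}$
$q{\left(u \right)} = 0$
$J{\left(c \right)} = c^{2} \left(3 + c\right)$ ($J{\left(c \right)} = \left(c + \left(2 - -1\right)\right) \left(c^{2} + 0\right) = \left(c + \left(2 + 1\right)\right) c^{2} = \left(c + 3\right) c^{2} = \left(3 + c\right) c^{2} = c^{2} \left(3 + c\right)$)
$J{\left(-12 \right)} \left(-40\right) + 159 = \left(-12\right)^{2} \left(3 - 12\right) \left(-40\right) + 159 = 144 \left(-9\right) \left(-40\right) + 159 = \left(-1296\right) \left(-40\right) + 159 = 51840 + 159 = 51999$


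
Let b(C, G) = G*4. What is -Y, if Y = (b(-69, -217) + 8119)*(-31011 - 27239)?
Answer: 422370750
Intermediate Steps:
b(C, G) = 4*G
Y = -422370750 (Y = (4*(-217) + 8119)*(-31011 - 27239) = (-868 + 8119)*(-58250) = 7251*(-58250) = -422370750)
-Y = -1*(-422370750) = 422370750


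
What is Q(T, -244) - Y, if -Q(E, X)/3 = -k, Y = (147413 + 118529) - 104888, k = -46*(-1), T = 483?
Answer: -160916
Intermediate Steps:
k = 46
Y = 161054 (Y = 265942 - 104888 = 161054)
Q(E, X) = 138 (Q(E, X) = -(-3)*46 = -3*(-46) = 138)
Q(T, -244) - Y = 138 - 1*161054 = 138 - 161054 = -160916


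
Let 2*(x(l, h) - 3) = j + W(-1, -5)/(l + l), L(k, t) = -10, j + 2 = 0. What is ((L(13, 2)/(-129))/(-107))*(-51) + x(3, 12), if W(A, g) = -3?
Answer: 32887/18404 ≈ 1.7869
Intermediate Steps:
j = -2 (j = -2 + 0 = -2)
x(l, h) = 2 - 3/(4*l) (x(l, h) = 3 + (-2 - 3/(l + l))/2 = 3 + (-2 - 3*1/(2*l))/2 = 3 + (-2 - 3/(2*l))/2 = 3 + (-1 - 3/(4*l)) = 2 - 3/(4*l))
((L(13, 2)/(-129))/(-107))*(-51) + x(3, 12) = (-10/(-129)/(-107))*(-51) + (2 - ¾/3) = (-10*(-1/129)*(-1/107))*(-51) + (2 - ¾*⅓) = ((10/129)*(-1/107))*(-51) + (2 - ¼) = -10/13803*(-51) + 7/4 = 170/4601 + 7/4 = 32887/18404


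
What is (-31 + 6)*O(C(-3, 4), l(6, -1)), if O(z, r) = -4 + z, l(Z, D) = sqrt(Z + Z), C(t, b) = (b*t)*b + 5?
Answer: 1175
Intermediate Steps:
C(t, b) = 5 + t*b**2 (C(t, b) = t*b**2 + 5 = 5 + t*b**2)
l(Z, D) = sqrt(2)*sqrt(Z) (l(Z, D) = sqrt(2*Z) = sqrt(2)*sqrt(Z))
(-31 + 6)*O(C(-3, 4), l(6, -1)) = (-31 + 6)*(-4 + (5 - 3*4**2)) = -25*(-4 + (5 - 3*16)) = -25*(-4 + (5 - 48)) = -25*(-4 - 43) = -25*(-47) = 1175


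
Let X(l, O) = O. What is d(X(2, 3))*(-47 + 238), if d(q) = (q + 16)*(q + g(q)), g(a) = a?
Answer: 21774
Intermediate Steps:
d(q) = 2*q*(16 + q) (d(q) = (q + 16)*(q + q) = (16 + q)*(2*q) = 2*q*(16 + q))
d(X(2, 3))*(-47 + 238) = (2*3*(16 + 3))*(-47 + 238) = (2*3*19)*191 = 114*191 = 21774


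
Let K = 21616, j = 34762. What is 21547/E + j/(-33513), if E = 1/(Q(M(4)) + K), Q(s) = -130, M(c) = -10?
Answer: 15515139637184/33513 ≈ 4.6296e+8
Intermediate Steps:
E = 1/21486 (E = 1/(-130 + 21616) = 1/21486 ≈ 4.6542e-5)
21547/E + j/(-33513) = 21547/(1/21486) + 34762/(-33513) = 21547*21486 + 34762*(-1/33513) = 462958842 - 34762/33513 = 15515139637184/33513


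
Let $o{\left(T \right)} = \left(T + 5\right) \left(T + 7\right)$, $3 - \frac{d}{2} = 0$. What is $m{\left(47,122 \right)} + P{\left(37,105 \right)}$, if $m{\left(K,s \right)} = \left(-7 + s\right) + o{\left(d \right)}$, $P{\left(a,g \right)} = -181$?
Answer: $77$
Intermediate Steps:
$d = 6$ ($d = 6 - 0 = 6 + 0 = 6$)
$o{\left(T \right)} = \left(5 + T\right) \left(7 + T\right)$
$m{\left(K,s \right)} = 136 + s$ ($m{\left(K,s \right)} = \left(-7 + s\right) + \left(35 + 6^{2} + 12 \cdot 6\right) = \left(-7 + s\right) + \left(35 + 36 + 72\right) = \left(-7 + s\right) + 143 = 136 + s$)
$m{\left(47,122 \right)} + P{\left(37,105 \right)} = \left(136 + 122\right) - 181 = 258 - 181 = 77$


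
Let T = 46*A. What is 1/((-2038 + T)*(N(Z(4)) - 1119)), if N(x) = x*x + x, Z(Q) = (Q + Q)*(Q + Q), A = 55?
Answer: 1/1496172 ≈ 6.6837e-7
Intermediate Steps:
Z(Q) = 4*Q² (Z(Q) = (2*Q)*(2*Q) = 4*Q²)
N(x) = x + x² (N(x) = x² + x = x + x²)
T = 2530 (T = 46*55 = 2530)
1/((-2038 + T)*(N(Z(4)) - 1119)) = 1/((-2038 + 2530)*((4*4²)*(1 + 4*4²) - 1119)) = 1/(492*((4*16)*(1 + 4*16) - 1119)) = 1/(492*(64*(1 + 64) - 1119)) = 1/(492*(64*65 - 1119)) = 1/(492*(4160 - 1119)) = 1/(492*3041) = 1/1496172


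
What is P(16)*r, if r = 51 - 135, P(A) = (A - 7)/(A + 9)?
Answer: -756/25 ≈ -30.240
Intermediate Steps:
P(A) = (-7 + A)/(9 + A)
r = -84
P(16)*r = ((-7 + 16)/(9 + 16))*(-84) = (9/25)*(-84) = -756/25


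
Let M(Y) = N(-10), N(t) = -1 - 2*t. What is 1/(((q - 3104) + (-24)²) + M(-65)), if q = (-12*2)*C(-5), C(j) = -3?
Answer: -1/2437 ≈ -0.00041034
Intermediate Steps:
M(Y) = 19 (M(Y) = -1 - 2*(-10) = -1 + 20 = 19)
q = 72 (q = -12*2*(-3) = -24*(-3) = 72)
1/(((q - 3104) + (-24)²) + M(-65)) = 1/(((72 - 3104) + (-24)²) + 19) = 1/((-3032 + 576) + 19) = 1/(-2456 + 19) = 1/(-2437) = -1/2437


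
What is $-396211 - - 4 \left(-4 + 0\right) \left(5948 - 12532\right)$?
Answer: $-290867$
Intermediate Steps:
$-396211 - - 4 \left(-4 + 0\right) \left(5948 - 12532\right) = -396211 - \left(-4\right) \left(-4\right) \left(5948 - 12532\right) = -396211 - 16 \left(-6584\right) = -396211 - -105344 = -396211 + 105344 = -290867$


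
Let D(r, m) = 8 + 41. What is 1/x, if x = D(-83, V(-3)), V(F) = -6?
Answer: 1/49 ≈ 0.020408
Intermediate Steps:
D(r, m) = 49
x = 49
1/x = 1/49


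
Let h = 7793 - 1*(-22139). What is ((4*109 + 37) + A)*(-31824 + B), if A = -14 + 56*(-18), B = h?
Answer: 1038708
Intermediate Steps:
h = 29932 (h = 7793 + 22139 = 29932)
B = 29932
A = -1022 (A = -14 - 1008 = -1022)
((4*109 + 37) + A)*(-31824 + B) = ((4*109 + 37) - 1022)*(-31824 + 29932) = ((436 + 37) - 1022)*(-1892) = (473 - 1022)*(-1892) = -549*(-1892) = 1038708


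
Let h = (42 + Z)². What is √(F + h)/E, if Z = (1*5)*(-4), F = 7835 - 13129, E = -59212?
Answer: -I*√4810/59212 ≈ -0.0011713*I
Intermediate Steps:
F = -5294
Z = -20 (Z = 5*(-4) = -20)
h = 484 (h = (42 - 20)² = 22² = 484)
√(F + h)/E = √(-5294 + 484)/(-59212) = √(-4810)*(-1/59212) = (I*√4810)*(-1/59212) = -I*√4810/59212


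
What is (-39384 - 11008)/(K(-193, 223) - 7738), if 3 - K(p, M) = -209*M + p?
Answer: -50392/39065 ≈ -1.2900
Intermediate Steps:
K(p, M) = 3 - p + 209*M (K(p, M) = 3 - (-209*M + p) = 3 - (p - 209*M) = 3 + (-p + 209*M) = 3 - p + 209*M)
(-39384 - 11008)/(K(-193, 223) - 7738) = (-39384 - 11008)/((3 - 1*(-193) + 209*223) - 7738) = -50392/((3 + 193 + 46607) - 7738) = -50392/(46803 - 7738) = -50392/39065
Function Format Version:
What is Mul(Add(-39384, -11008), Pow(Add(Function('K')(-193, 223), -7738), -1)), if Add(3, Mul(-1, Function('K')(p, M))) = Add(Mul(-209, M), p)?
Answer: Rational(-50392, 39065) ≈ -1.2900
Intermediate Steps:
Function('K')(p, M) = Add(3, Mul(-1, p), Mul(209, M)) (Function('K')(p, M) = Add(3, Mul(-1, Add(Mul(-209, M), p))) = Add(3, Mul(-1, Add(p, Mul(-209, M)))) = Add(3, Add(Mul(-1, p), Mul(209, M))) = Add(3, Mul(-1, p), Mul(209, M)))
Mul(Add(-39384, -11008), Pow(Add(Function('K')(-193, 223), -7738), -1)) = Mul(Add(-39384, -11008), Pow(Add(Add(3, Mul(-1, -193), Mul(209, 223)), -7738), -1)) = Mul(-50392, Pow(Add(Add(3, 193, 46607), -7738), -1)) = Mul(-50392, Pow(Add(46803, -7738), -1)) = Mul(-50392, Pow(39065, -1)) = Mul(-50392, Rational(1, 39065)) = Rational(-50392, 39065)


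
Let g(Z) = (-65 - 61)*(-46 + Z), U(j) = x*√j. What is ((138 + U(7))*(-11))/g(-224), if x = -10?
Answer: -253/5670 + 11*√7/3402 ≈ -0.036066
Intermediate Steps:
U(j) = -10*√j
g(Z) = 5796 - 126*Z (g(Z) = -126*(-46 + Z) = 5796 - 126*Z)
((138 + U(7))*(-11))/g(-224) = ((138 - 10*√7)*(-11))/(5796 - 126*(-224)) = (-1518 + 110*√7)/(5796 + 28224) = (-1518 + 110*√7)/34020 = (-1518 + 110*√7)*(1/34020) = -253/5670 + 11*√7/3402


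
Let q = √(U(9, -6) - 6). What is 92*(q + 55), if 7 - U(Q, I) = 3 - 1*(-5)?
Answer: 5060 + 92*I*√7 ≈ 5060.0 + 243.41*I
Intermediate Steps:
U(Q, I) = -1 (U(Q, I) = 7 - (3 - 1*(-5)) = 7 - (3 + 5) = 7 - 1*8 = 7 - 8 = -1)
q = I*√7 (q = √(-1 - 6) = √(-7) = I*√7 ≈ 2.6458*I)
92*(q + 55) = 92*(I*√7 + 55) = 92*(55 + I*√7) = 5060 + 92*I*√7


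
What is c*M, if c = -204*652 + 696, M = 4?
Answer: -529248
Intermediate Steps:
c = -132312 (c = -133008 + 696 = -132312)
c*M = -132312*4 = -529248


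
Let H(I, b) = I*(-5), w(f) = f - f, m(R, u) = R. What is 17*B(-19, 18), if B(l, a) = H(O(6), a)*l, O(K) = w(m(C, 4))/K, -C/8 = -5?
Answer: 0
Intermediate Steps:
C = 40 (C = -8*(-5) = 40)
w(f) = 0
O(K) = 0 (O(K) = 0/K = 0)
H(I, b) = -5*I
B(l, a) = 0 (B(l, a) = (-5*0)*l = 0*l = 0)
17*B(-19, 18) = 17*0 = 0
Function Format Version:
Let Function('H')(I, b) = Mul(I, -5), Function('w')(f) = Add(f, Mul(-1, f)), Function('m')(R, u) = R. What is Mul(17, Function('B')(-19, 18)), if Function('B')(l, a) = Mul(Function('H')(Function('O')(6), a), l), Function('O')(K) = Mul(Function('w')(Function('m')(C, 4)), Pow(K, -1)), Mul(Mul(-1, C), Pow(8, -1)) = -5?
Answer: 0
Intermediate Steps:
C = 40 (C = Mul(-8, -5) = 40)
Function('w')(f) = 0
Function('O')(K) = 0 (Function('O')(K) = Mul(0, Pow(K, -1)) = 0)
Function('H')(I, b) = Mul(-5, I)
Function('B')(l, a) = 0 (Function('B')(l, a) = Mul(Mul(-5, 0), l) = Mul(0, l) = 0)
Mul(17, Function('B')(-19, 18)) = Mul(17, 0) = 0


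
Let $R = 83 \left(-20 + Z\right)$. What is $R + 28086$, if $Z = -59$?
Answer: $21529$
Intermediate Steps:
$R = -6557$ ($R = 83 \left(-20 - 59\right) = 83 \left(-79\right) = -6557$)
$R + 28086 = -6557 + 28086 = 21529$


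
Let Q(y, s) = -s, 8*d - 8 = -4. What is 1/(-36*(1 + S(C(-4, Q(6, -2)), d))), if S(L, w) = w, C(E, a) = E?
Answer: -1/54 ≈ -0.018519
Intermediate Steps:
d = 1/2 (d = 1 + (1/8)*(-4) = 1 - 1/2 = 1/2 ≈ 0.50000)
1/(-36*(1 + S(C(-4, Q(6, -2)), d))) = 1/(-36*(1 + 1/2)) = 1/(-36*3/2) = 1/(-54) = -1/54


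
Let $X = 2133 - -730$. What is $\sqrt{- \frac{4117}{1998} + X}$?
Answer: $\frac{\sqrt{1268986854}}{666} \approx 53.488$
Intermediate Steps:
$X = 2863$ ($X = 2133 + 730 = 2863$)
$\sqrt{- \frac{4117}{1998} + X} = \sqrt{- \frac{4117}{1998} + 2863} = \sqrt{\frac{5716157}{1998}} = \frac{\sqrt{1268986854}}{666}$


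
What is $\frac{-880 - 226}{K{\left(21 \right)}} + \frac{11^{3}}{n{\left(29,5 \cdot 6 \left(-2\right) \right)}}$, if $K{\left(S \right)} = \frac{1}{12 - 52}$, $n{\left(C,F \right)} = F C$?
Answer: $\frac{76976269}{1740} \approx 44239.0$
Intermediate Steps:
$n{\left(C,F \right)} = C F$
$K{\left(S \right)} = - \frac{1}{40}$ ($K{\left(S \right)} = \frac{1}{-40} = - \frac{1}{40}$)
$\frac{-880 - 226}{K{\left(21 \right)}} + \frac{11^{3}}{n{\left(29,5 \cdot 6 \left(-2\right) \right)}} = \frac{-880 - 226}{- \frac{1}{40}} + \frac{11^{3}}{29 \cdot 5 \cdot 6 \left(-2\right)} = \left(-880 - 226\right) \left(-40\right) + \frac{1331}{29 \cdot 30 \left(-2\right)} = \left(-1106\right) \left(-40\right) + \frac{1331}{29 \left(-60\right)} = 44240 + \frac{1331}{-1740} = 44240 + 1331 \left(- \frac{1}{1740}\right) = 44240 - \frac{1331}{1740} = \frac{76976269}{1740}$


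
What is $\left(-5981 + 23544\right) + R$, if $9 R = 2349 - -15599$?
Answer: $\frac{176015}{9} \approx 19557.0$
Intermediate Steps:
$R = \frac{17948}{9}$ ($R = \frac{2349 - -15599}{9} = \frac{2349 + 15599}{9} = \frac{1}{9} \cdot 17948 = \frac{17948}{9} \approx 1994.2$)
$\left(-5981 + 23544\right) + R = \left(-5981 + 23544\right) + \frac{17948}{9} = 17563 + \frac{17948}{9} = \frac{176015}{9}$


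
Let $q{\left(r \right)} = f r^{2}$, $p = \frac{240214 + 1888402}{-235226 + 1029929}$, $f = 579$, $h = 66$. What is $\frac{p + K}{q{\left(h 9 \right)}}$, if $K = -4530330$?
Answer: $- \frac{257161765241}{11596535731638} \approx -0.022176$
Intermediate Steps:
$p = \frac{304088}{113529}$ ($p = \frac{2128616}{794703} = 2128616 \cdot \frac{1}{794703} = \frac{304088}{113529} \approx 2.6785$)
$q{\left(r \right)} = 579 r^{2}$
$\frac{p + K}{q{\left(h 9 \right)}} = \frac{\frac{304088}{113529} - 4530330}{579 \left(66 \cdot 9\right)^{2}} = - \frac{514323530482}{113529 \cdot 579 \cdot 594^{2}} = - \frac{514323530482}{113529 \cdot 579 \cdot 352836} = - \frac{514323530482}{113529 \cdot 204292044} = \left(- \frac{514323530482}{113529}\right) \frac{1}{204292044} = - \frac{257161765241}{11596535731638}$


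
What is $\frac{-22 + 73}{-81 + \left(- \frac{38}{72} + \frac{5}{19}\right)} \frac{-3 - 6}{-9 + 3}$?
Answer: $- \frac{52326}{55585} \approx -0.94137$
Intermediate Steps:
$\frac{-22 + 73}{-81 + \left(- \frac{38}{72} + \frac{5}{19}\right)} \frac{-3 - 6}{-9 + 3} = \frac{51}{-81 + \left(\left(-38\right) \frac{1}{72} + 5 \cdot \frac{1}{19}\right)} \left(- \frac{9}{-6}\right) = \frac{51}{-81 + \left(- \frac{19}{36} + \frac{5}{19}\right)} \left(\left(-9\right) \left(- \frac{1}{6}\right)\right) = \frac{51}{-81 - \frac{181}{684}} \cdot \frac{3}{2} = \frac{51}{- \frac{55585}{684}} \cdot \frac{3}{2} = 51 \left(- \frac{684}{55585}\right) \frac{3}{2} = \left(- \frac{34884}{55585}\right) \frac{3}{2} = - \frac{52326}{55585}$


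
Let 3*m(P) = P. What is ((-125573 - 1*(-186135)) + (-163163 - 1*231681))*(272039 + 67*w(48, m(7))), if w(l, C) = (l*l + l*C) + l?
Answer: -146123687814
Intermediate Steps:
m(P) = P/3
w(l, C) = l + l² + C*l (w(l, C) = (l² + C*l) + l = l + l² + C*l)
((-125573 - 1*(-186135)) + (-163163 - 1*231681))*(272039 + 67*w(48, m(7))) = ((-125573 - 1*(-186135)) + (-163163 - 1*231681))*(272039 + 67*(48*(1 + (⅓)*7 + 48))) = ((-125573 + 186135) + (-163163 - 231681))*(272039 + 67*(48*(1 + 7/3 + 48))) = (60562 - 394844)*(272039 + 67*(48*(154/3))) = -334282*(272039 + 67*2464) = -334282*(272039 + 165088) = -334282*437127 = -146123687814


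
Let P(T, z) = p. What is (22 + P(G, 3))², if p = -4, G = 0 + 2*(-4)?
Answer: 324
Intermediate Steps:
G = -8 (G = 0 - 8 = -8)
P(T, z) = -4
(22 + P(G, 3))² = (22 - 4)² = 18² = 324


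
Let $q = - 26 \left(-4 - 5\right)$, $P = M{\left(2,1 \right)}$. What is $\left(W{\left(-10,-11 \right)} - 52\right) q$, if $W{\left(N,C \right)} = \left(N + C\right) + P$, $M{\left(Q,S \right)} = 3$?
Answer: $-16380$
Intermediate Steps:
$P = 3$
$W{\left(N,C \right)} = 3 + C + N$ ($W{\left(N,C \right)} = \left(N + C\right) + 3 = \left(C + N\right) + 3 = 3 + C + N$)
$q = 234$ ($q = - 26 \left(-4 - 5\right) = \left(-26\right) \left(-9\right) = 234$)
$\left(W{\left(-10,-11 \right)} - 52\right) q = \left(\left(3 - 11 - 10\right) - 52\right) 234 = \left(-18 - 52\right) 234 = \left(-70\right) 234 = -16380$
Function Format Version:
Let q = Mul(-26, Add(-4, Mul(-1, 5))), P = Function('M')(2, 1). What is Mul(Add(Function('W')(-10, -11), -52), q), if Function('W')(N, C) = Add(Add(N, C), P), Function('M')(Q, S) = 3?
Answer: -16380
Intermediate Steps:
P = 3
Function('W')(N, C) = Add(3, C, N) (Function('W')(N, C) = Add(Add(N, C), 3) = Add(Add(C, N), 3) = Add(3, C, N))
q = 234 (q = Mul(-26, Add(-4, -5)) = Mul(-26, -9) = 234)
Mul(Add(Function('W')(-10, -11), -52), q) = Mul(Add(Add(3, -11, -10), -52), 234) = Mul(Add(-18, -52), 234) = Mul(-70, 234) = -16380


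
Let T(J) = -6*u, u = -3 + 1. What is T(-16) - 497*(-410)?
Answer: 203782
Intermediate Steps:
u = -2
T(J) = 12 (T(J) = -6*(-2) = 12)
T(-16) - 497*(-410) = 12 - 497*(-410) = 12 + 203770 = 203782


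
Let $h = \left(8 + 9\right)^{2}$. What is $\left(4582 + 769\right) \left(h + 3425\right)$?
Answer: $19873614$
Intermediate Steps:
$h = 289$ ($h = 17^{2} = 289$)
$\left(4582 + 769\right) \left(h + 3425\right) = \left(4582 + 769\right) \left(289 + 3425\right) = 5351 \cdot 3714 = 19873614$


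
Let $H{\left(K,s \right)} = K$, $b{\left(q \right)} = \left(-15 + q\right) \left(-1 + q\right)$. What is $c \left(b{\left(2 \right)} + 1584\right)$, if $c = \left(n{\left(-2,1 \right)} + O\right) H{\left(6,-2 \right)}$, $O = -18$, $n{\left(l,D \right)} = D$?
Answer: $-160242$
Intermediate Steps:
$b{\left(q \right)} = \left(-1 + q\right) \left(-15 + q\right)$
$c = -102$ ($c = \left(1 - 18\right) 6 = \left(-17\right) 6 = -102$)
$c \left(b{\left(2 \right)} + 1584\right) = - 102 \left(\left(15 + 2^{2} - 32\right) + 1584\right) = - 102 \left(\left(15 + 4 - 32\right) + 1584\right) = - 102 \left(-13 + 1584\right) = \left(-102\right) 1571 = -160242$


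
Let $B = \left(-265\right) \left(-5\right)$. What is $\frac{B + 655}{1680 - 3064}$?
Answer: $- \frac{495}{346} \approx -1.4306$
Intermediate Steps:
$B = 1325$
$\frac{B + 655}{1680 - 3064} = \frac{1325 + 655}{1680 - 3064} = \frac{1980}{-1384} = 1980 \left(- \frac{1}{1384}\right) = - \frac{495}{346}$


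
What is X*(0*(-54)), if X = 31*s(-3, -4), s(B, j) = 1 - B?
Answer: 0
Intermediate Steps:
X = 124 (X = 31*(1 - 1*(-3)) = 31*(1 + 3) = 31*4 = 124)
X*(0*(-54)) = 124*(0*(-54)) = 124*0 = 0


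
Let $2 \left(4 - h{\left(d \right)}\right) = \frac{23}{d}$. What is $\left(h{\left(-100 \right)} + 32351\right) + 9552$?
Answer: $\frac{8381423}{200} \approx 41907.0$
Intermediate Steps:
$h{\left(d \right)} = 4 - \frac{23}{2 d}$ ($h{\left(d \right)} = 4 - \frac{23 \frac{1}{d}}{2} = 4 - \frac{23}{2 d}$)
$\left(h{\left(-100 \right)} + 32351\right) + 9552 = \left(\left(4 - \frac{23}{2 \left(-100\right)}\right) + 32351\right) + 9552 = \left(\left(4 - - \frac{23}{200}\right) + 32351\right) + 9552 = \left(\left(4 + \frac{23}{200}\right) + 32351\right) + 9552 = \left(\frac{823}{200} + 32351\right) + 9552 = \frac{6471023}{200} + 9552 = \frac{8381423}{200}$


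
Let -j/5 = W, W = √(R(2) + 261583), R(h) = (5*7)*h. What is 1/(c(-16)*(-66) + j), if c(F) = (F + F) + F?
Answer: 3168/3494899 + 5*√261653/3494899 ≈ 0.0016383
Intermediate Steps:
R(h) = 35*h
W = √261653 (W = √(35*2 + 261583) = √(70 + 261583) = √261653 ≈ 511.52)
j = -5*√261653 ≈ -2557.6
c(F) = 3*F (c(F) = 2*F + F = 3*F)
1/(c(-16)*(-66) + j) = 1/((3*(-16))*(-66) - 5*√261653) = 1/(-48*(-66) - 5*√261653) = 1/(3168 - 5*√261653)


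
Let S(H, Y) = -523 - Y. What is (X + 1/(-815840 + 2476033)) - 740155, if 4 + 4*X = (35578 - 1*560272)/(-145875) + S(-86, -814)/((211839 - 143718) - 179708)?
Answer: -26669478447762987893057/36032283498599500 ≈ -7.4016e+5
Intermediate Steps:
X = -2201478249/21703671500 (X = -1 + ((35578 - 1*560272)/(-145875) + (-523 - 1*(-814))/((211839 - 143718) - 179708))/4 = -1 + ((35578 - 560272)*(-1/145875) + (-523 + 814)/(68121 - 179708))/4 = -1 + (-524694*(-1/145875) + 291/(-111587))/4 = -1 + (174898/48625 + 291*(-1/111587))/4 = -1 + (174898/48625 - 291/111587)/4 = -1 + (1/4)*(19502193251/5425917875) = -1 + 19502193251/21703671500 = -2201478249/21703671500 ≈ -0.10143)
(X + 1/(-815840 + 2476033)) - 740155 = (-2201478249/21703671500 + 1/(-815840 + 2476033)) - 740155 = (-2201478249/21703671500 + 1/1660193) - 740155 = -3654857074970557/36032283498599500 - 740155 = -26669478447762987893057/36032283498599500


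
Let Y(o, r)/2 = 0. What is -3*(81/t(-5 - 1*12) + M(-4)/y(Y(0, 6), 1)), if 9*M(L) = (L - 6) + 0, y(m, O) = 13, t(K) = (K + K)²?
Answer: 2083/45084 ≈ 0.046203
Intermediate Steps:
Y(o, r) = 0 (Y(o, r) = 2*0 = 0)
t(K) = 4*K² (t(K) = (2*K)² = 4*K²)
M(L) = -⅔ + L/9 (M(L) = ((L - 6) + 0)/9 = ((-6 + L) + 0)/9 = (-6 + L)/9 = -⅔ + L/9)
-3*(81/t(-5 - 1*12) + M(-4)/y(Y(0, 6), 1)) = -3*(81/((4*(-5 - 1*12)²)) + (-⅔ + (⅑)*(-4))/13) = -3*(81/((4*(-5 - 12)²)) + (-⅔ - 4/9)*(1/13)) = -3*(81/((4*(-17)²)) - 10/9*1/13) = -3*(81/((4*289)) - 10/117) = -3*(81/1156 - 10/117) = -3*(-2083/135252) = 2083/45084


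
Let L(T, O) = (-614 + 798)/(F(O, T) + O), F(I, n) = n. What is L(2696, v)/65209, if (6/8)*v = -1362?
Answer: 23/7172990 ≈ 3.2065e-6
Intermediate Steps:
v = -1816 (v = (4/3)*(-1362) = -1816)
L(T, O) = 184/(O + T) (L(T, O) = (-614 + 798)/(T + O) = 184/(O + T))
L(2696, v)/65209 = (184/(-1816 + 2696))/65209 = (184/880)*(1/65209) = (184*(1/880))*(1/65209) = (23/110)*(1/65209) = 23/7172990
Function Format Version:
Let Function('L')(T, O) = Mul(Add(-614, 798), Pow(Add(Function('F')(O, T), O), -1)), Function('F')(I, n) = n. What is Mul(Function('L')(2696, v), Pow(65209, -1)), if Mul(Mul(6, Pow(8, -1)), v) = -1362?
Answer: Rational(23, 7172990) ≈ 3.2065e-6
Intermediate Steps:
v = -1816 (v = Mul(Rational(4, 3), -1362) = -1816)
Function('L')(T, O) = Mul(184, Pow(Add(O, T), -1)) (Function('L')(T, O) = Mul(Add(-614, 798), Pow(Add(T, O), -1)) = Mul(184, Pow(Add(O, T), -1)))
Mul(Function('L')(2696, v), Pow(65209, -1)) = Mul(Mul(184, Pow(Add(-1816, 2696), -1)), Pow(65209, -1)) = Mul(Mul(184, Pow(880, -1)), Rational(1, 65209)) = Mul(Mul(184, Rational(1, 880)), Rational(1, 65209)) = Mul(Rational(23, 110), Rational(1, 65209)) = Rational(23, 7172990)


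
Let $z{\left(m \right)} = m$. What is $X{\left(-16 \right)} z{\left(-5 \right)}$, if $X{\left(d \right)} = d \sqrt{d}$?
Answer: $320 i \approx 320.0 i$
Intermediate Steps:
$X{\left(d \right)} = d^{\frac{3}{2}}$
$X{\left(-16 \right)} z{\left(-5 \right)} = \left(-16\right)^{\frac{3}{2}} \left(-5\right) = - 64 i \left(-5\right) = 320 i$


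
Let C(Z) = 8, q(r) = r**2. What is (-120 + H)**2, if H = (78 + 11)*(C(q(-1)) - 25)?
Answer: 2666689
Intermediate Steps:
H = -1513 (H = (78 + 11)*(8 - 25) = 89*(-17) = -1513)
(-120 + H)**2 = (-120 - 1513)**2 = (-1633)**2 = 2666689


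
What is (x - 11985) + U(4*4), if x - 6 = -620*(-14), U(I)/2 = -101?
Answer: -3501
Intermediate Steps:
U(I) = -202 (U(I) = 2*(-101) = -202)
x = 8686 (x = 6 - 620*(-14) = 6 + 8680 = 8686)
(x - 11985) + U(4*4) = (8686 - 11985) - 202 = -3299 - 202 = -3501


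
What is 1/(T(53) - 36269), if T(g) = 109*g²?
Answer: 1/269912 ≈ 3.7049e-6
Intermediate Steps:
1/(T(53) - 36269) = 1/(109*53² - 36269) = 1/(109*2809 - 36269) = 1/(306181 - 36269) = 1/269912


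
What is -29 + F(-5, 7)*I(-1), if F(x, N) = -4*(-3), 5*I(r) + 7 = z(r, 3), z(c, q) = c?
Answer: -241/5 ≈ -48.200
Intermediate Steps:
I(r) = -7/5 + r/5
F(x, N) = 12
-29 + F(-5, 7)*I(-1) = -29 + 12*(-7/5 + (⅕)*(-1)) = -29 + 12*(-7/5 - ⅕) = -29 + 12*(-8/5) = -29 - 96/5 = -241/5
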